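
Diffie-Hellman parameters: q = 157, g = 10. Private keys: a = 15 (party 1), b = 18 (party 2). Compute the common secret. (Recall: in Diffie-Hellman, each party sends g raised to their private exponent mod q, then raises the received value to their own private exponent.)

46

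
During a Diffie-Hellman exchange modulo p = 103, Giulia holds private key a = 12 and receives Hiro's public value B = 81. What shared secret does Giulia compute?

61

Shared key K = 81^12 mod 103.
81^1 ≡ 81 (mod 103)
81^2 = (81^1)^2 ≡ 81^2 = 6561 ≡ 72 (mod 103)
81^4 = (81^2)^2 ≡ 72^2 = 5184 ≡ 34 (mod 103)
81^8 = (81^4)^2 ≡ 34^2 = 1156 ≡ 23 (mod 103)
81^12 = 81^8 · 81^4 ≡ 23 · 34 ≡ 61 (mod 103).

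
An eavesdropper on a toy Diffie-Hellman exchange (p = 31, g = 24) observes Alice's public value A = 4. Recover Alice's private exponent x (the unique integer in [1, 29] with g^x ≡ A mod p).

Try successive powers of 24 modulo 31:
24^1 ≡ 24
24^2 ≡ 18
24^3 ≡ 29
24^4 ≡ 14
24^5 ≡ 26
24^6 ≡ 4
Found: x = 6.

6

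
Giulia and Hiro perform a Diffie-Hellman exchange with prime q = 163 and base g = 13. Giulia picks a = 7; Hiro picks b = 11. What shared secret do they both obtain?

86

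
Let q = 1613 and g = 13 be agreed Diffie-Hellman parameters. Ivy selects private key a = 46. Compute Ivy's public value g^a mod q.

Public value = 13^46 mod 1613.
13^1 ≡ 13 (mod 1613)
13^2 = (13^1)^2 ≡ 13^2 = 169 ≡ 169 (mod 1613)
13^4 = (13^2)^2 ≡ 169^2 = 28561 ≡ 1140 (mod 1613)
13^8 = (13^4)^2 ≡ 1140^2 = 1299600 ≡ 1135 (mod 1613)
13^16 = (13^8)^2 ≡ 1135^2 = 1288225 ≡ 1051 (mod 1613)
13^32 = (13^16)^2 ≡ 1051^2 = 1104601 ≡ 1309 (mod 1613)
13^46 = 13^32 · 13^8 · 13^4 · 13^2 ≡ 1309 · 1135 · 1140 · 169 ≡ 1240 (mod 1613).

1240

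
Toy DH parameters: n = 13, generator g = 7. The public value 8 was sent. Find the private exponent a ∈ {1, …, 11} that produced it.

9

Try successive powers of 7 modulo 13:
7^1 ≡ 7
7^2 ≡ 10
7^3 ≡ 5
7^4 ≡ 9
7^5 ≡ 11
7^6 ≡ 12
7^7 ≡ 6
7^8 ≡ 3
7^9 ≡ 8
Found: a = 9.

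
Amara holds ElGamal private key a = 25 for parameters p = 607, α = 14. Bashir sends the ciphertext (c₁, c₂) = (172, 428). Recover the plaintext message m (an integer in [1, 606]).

494

Shared mask s = c₁^a mod p = 172^25 mod 607.
172^1 ≡ 172 (mod 607)
172^2 = (172^1)^2 ≡ 172^2 = 29584 ≡ 448 (mod 607)
172^4 = (172^2)^2 ≡ 448^2 = 200704 ≡ 394 (mod 607)
172^8 = (172^4)^2 ≡ 394^2 = 155236 ≡ 451 (mod 607)
172^16 = (172^8)^2 ≡ 451^2 = 203401 ≡ 56 (mod 607)
172^25 = 172^16 · 172^8 · 172^1 ≡ 56 · 451 · 172 ≡ 340 (mod 607).
So s = 340; s⁻¹ ≡ 316 (mod 607).
m = c₂ · s⁻¹ mod 607 = 428 · 316 mod 607 = 494.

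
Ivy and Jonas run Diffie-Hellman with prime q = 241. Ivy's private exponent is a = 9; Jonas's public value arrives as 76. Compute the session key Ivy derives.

165

Shared key K = 76^9 mod 241.
76^1 ≡ 76 (mod 241)
76^2 = (76^1)^2 ≡ 76^2 = 5776 ≡ 233 (mod 241)
76^4 = (76^2)^2 ≡ 233^2 = 54289 ≡ 64 (mod 241)
76^8 = (76^4)^2 ≡ 64^2 = 4096 ≡ 240 (mod 241)
76^9 = 76^8 · 76^1 ≡ 240 · 76 ≡ 165 (mod 241).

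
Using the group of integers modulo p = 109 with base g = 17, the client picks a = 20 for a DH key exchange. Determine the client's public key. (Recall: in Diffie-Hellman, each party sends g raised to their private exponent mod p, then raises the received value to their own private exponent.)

38

Public value = 17^20 mod 109.
17^1 ≡ 17 (mod 109)
17^2 = (17^1)^2 ≡ 17^2 = 289 ≡ 71 (mod 109)
17^4 = (17^2)^2 ≡ 71^2 = 5041 ≡ 27 (mod 109)
17^8 = (17^4)^2 ≡ 27^2 = 729 ≡ 75 (mod 109)
17^16 = (17^8)^2 ≡ 75^2 = 5625 ≡ 66 (mod 109)
17^20 = 17^16 · 17^4 ≡ 66 · 27 ≡ 38 (mod 109).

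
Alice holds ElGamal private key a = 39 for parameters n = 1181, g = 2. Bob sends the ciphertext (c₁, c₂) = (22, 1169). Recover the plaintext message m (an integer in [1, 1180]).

Shared mask s = c₁^a mod n = 22^39 mod 1181.
22^1 ≡ 22 (mod 1181)
22^2 = (22^1)^2 ≡ 22^2 = 484 ≡ 484 (mod 1181)
22^4 = (22^2)^2 ≡ 484^2 = 234256 ≡ 418 (mod 1181)
22^8 = (22^4)^2 ≡ 418^2 = 174724 ≡ 1117 (mod 1181)
22^16 = (22^8)^2 ≡ 1117^2 = 1247689 ≡ 553 (mod 1181)
22^32 = (22^16)^2 ≡ 553^2 = 305809 ≡ 1111 (mod 1181)
22^39 = 22^32 · 22^4 · 22^2 · 22^1 ≡ 1111 · 418 · 484 · 22 ≡ 311 (mod 1181).
So s = 311; s⁻¹ ≡ 300 (mod 1181).
m = c₂ · s⁻¹ mod 1181 = 1169 · 300 mod 1181 = 1124.

1124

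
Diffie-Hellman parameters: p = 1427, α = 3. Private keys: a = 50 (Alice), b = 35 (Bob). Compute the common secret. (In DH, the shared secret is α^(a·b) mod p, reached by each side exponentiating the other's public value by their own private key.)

Alice sends A = α^a mod p = 3^50 mod 1427.
3^1 ≡ 3 (mod 1427)
3^2 = (3^1)^2 ≡ 3^2 = 9 ≡ 9 (mod 1427)
3^4 = (3^2)^2 ≡ 9^2 = 81 ≡ 81 (mod 1427)
3^8 = (3^4)^2 ≡ 81^2 = 6561 ≡ 853 (mod 1427)
3^16 = (3^8)^2 ≡ 853^2 = 727609 ≡ 1266 (mod 1427)
3^32 = (3^16)^2 ≡ 1266^2 = 1602756 ≡ 235 (mod 1427)
3^50 = 3^32 · 3^16 · 3^2 ≡ 235 · 1266 · 9 ≡ 538 (mod 1427).
So A = 538. Bob then computes K = A^b mod p = 538^35 mod 1427.
538^1 ≡ 538 (mod 1427)
538^2 = (538^1)^2 ≡ 538^2 = 289444 ≡ 1190 (mod 1427)
538^4 = (538^2)^2 ≡ 1190^2 = 1416100 ≡ 516 (mod 1427)
538^8 = (538^4)^2 ≡ 516^2 = 266256 ≡ 834 (mod 1427)
538^16 = (538^8)^2 ≡ 834^2 = 695556 ≡ 607 (mod 1427)
538^32 = (538^16)^2 ≡ 607^2 = 368449 ≡ 283 (mod 1427)
538^35 = 538^32 · 538^2 · 538^1 ≡ 283 · 1190 · 538 ≡ 351 (mod 1427).

351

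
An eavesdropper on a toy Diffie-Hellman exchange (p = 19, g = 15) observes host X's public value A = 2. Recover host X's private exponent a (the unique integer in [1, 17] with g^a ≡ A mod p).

Try successive powers of 15 modulo 19:
15^1 ≡ 15
15^2 ≡ 16
15^3 ≡ 12
15^4 ≡ 9
15^5 ≡ 2
Found: a = 5.

5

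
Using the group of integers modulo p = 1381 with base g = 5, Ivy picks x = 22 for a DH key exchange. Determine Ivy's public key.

616

Public value = 5^22 (mod 1381).
5^1 ≡ 5 (mod 1381)
5^2 = (5^1)^2 ≡ 5^2 = 25 ≡ 25 (mod 1381)
5^4 = (5^2)^2 ≡ 25^2 = 625 ≡ 625 (mod 1381)
5^8 = (5^4)^2 ≡ 625^2 = 390625 ≡ 1183 (mod 1381)
5^16 = (5^8)^2 ≡ 1183^2 = 1399489 ≡ 536 (mod 1381)
5^22 = 5^16 · 5^4 · 5^2 ≡ 536 · 625 · 25 ≡ 616 (mod 1381).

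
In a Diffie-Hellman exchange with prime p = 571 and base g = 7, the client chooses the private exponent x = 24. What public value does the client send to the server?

51

Public value = 7^24 (mod 571).
7^1 ≡ 7 (mod 571)
7^2 = (7^1)^2 ≡ 7^2 = 49 ≡ 49 (mod 571)
7^4 = (7^2)^2 ≡ 49^2 = 2401 ≡ 117 (mod 571)
7^8 = (7^4)^2 ≡ 117^2 = 13689 ≡ 556 (mod 571)
7^16 = (7^8)^2 ≡ 556^2 = 309136 ≡ 225 (mod 571)
7^24 = 7^16 · 7^8 ≡ 225 · 556 ≡ 51 (mod 571).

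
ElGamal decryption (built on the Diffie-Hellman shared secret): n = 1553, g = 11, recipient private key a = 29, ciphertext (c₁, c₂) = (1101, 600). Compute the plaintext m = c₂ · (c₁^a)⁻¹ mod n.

Shared mask s = c₁^a mod n = 1101^29 mod 1553.
1101^1 ≡ 1101 (mod 1553)
1101^2 = (1101^1)^2 ≡ 1101^2 = 1212201 ≡ 861 (mod 1553)
1101^4 = (1101^2)^2 ≡ 861^2 = 741321 ≡ 540 (mod 1553)
1101^8 = (1101^4)^2 ≡ 540^2 = 291600 ≡ 1189 (mod 1553)
1101^16 = (1101^8)^2 ≡ 1189^2 = 1413721 ≡ 491 (mod 1553)
1101^29 = 1101^16 · 1101^8 · 1101^4 · 1101^1 ≡ 491 · 1189 · 540 · 1101 ≡ 798 (mod 1553).
So s = 798; s⁻¹ ≡ 1228 (mod 1553).
m = c₂ · s⁻¹ mod 1553 = 600 · 1228 mod 1553 = 678.

678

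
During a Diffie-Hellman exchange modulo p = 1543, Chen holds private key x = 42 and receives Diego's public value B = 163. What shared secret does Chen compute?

Shared key K = 163^42 mod 1543.
163^1 ≡ 163 (mod 1543)
163^2 = (163^1)^2 ≡ 163^2 = 26569 ≡ 338 (mod 1543)
163^4 = (163^2)^2 ≡ 338^2 = 114244 ≡ 62 (mod 1543)
163^8 = (163^4)^2 ≡ 62^2 = 3844 ≡ 758 (mod 1543)
163^16 = (163^8)^2 ≡ 758^2 = 574564 ≡ 568 (mod 1543)
163^32 = (163^16)^2 ≡ 568^2 = 322624 ≡ 137 (mod 1543)
163^42 = 163^32 · 163^8 · 163^2 ≡ 137 · 758 · 338 ≡ 1327 (mod 1543).

1327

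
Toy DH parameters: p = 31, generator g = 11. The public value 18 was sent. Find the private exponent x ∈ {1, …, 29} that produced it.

22

Try successive powers of 11 modulo 31:
11^1 ≡ 11
11^2 ≡ 28
11^3 ≡ 29
11^4 ≡ 9
11^5 ≡ 6
11^6 ≡ 4
11^7 ≡ 13
11^8 ≡ 19
11^9 ≡ 23
11^10 ≡ 5
11^11 ≡ 24
11^12 ≡ 16
11^13 ≡ 21
11^14 ≡ 14
11^15 ≡ 30
11^16 ≡ 20
11^17 ≡ 3
11^18 ≡ 2
11^19 ≡ 22
11^20 ≡ 25
11^21 ≡ 27
11^22 ≡ 18
Found: x = 22.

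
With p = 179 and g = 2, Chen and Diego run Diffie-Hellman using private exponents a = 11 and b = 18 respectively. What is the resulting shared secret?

173

Diego sends B = g^b mod p = 2^18 mod 179.
2^1 ≡ 2 (mod 179)
2^2 = (2^1)^2 ≡ 2^2 = 4 ≡ 4 (mod 179)
2^4 = (2^2)^2 ≡ 4^2 = 16 ≡ 16 (mod 179)
2^8 = (2^4)^2 ≡ 16^2 = 256 ≡ 77 (mod 179)
2^16 = (2^8)^2 ≡ 77^2 = 5929 ≡ 22 (mod 179)
2^18 = 2^16 · 2^2 ≡ 22 · 4 ≡ 88 (mod 179).
So B = 88. Chen then computes K = B^a mod p = 88^11 mod 179.
88^1 ≡ 88 (mod 179)
88^2 = (88^1)^2 ≡ 88^2 = 7744 ≡ 47 (mod 179)
88^4 = (88^2)^2 ≡ 47^2 = 2209 ≡ 61 (mod 179)
88^8 = (88^4)^2 ≡ 61^2 = 3721 ≡ 141 (mod 179)
88^11 = 88^8 · 88^2 · 88^1 ≡ 141 · 47 · 88 ≡ 173 (mod 179).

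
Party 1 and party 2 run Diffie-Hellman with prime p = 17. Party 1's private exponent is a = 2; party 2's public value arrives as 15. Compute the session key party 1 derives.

4

Shared key K = 15^2 mod 17.
15^1 ≡ 15 (mod 17)
15^2 = (15^1)^2 ≡ 15^2 = 225 ≡ 4 (mod 17)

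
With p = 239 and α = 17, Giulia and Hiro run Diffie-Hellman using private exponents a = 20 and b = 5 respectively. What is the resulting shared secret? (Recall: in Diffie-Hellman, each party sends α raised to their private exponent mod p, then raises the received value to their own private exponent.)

88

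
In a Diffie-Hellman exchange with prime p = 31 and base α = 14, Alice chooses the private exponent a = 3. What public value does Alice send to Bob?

Public value = 14^{3} \pmod{31}.
14^1 ≡ 14 (mod 31)
14^2 = (14^1)^2 ≡ 14^2 = 196 ≡ 10 (mod 31)
14^3 = 14^2 · 14^1 ≡ 10 · 14 ≡ 16 (mod 31).

16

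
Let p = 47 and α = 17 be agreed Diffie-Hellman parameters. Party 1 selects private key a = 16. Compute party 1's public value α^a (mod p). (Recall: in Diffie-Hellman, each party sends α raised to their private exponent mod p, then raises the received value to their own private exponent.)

Public value = 17^16 (mod 47).
17^1 ≡ 17 (mod 47)
17^2 = (17^1)^2 ≡ 17^2 = 289 ≡ 7 (mod 47)
17^4 = (17^2)^2 ≡ 7^2 = 49 ≡ 2 (mod 47)
17^8 = (17^4)^2 ≡ 2^2 = 4 ≡ 4 (mod 47)
17^16 = (17^8)^2 ≡ 4^2 = 16 ≡ 16 (mod 47)

16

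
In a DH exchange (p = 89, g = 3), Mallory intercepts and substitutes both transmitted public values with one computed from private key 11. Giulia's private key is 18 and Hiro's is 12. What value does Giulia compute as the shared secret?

34

Giulia receives Mallory's public value M = 3^11 mod 89 instead of the honest one.
3^1 ≡ 3 (mod 89)
3^2 = (3^1)^2 ≡ 3^2 = 9 ≡ 9 (mod 89)
3^4 = (3^2)^2 ≡ 9^2 = 81 ≡ 81 (mod 89)
3^8 = (3^4)^2 ≡ 81^2 = 6561 ≡ 64 (mod 89)
3^11 = 3^8 · 3^2 · 3^1 ≡ 64 · 9 · 3 ≡ 37 (mod 89).
So M = 37. Giulia computes K = M^18 mod 89.
37^1 ≡ 37 (mod 89)
37^2 = (37^1)^2 ≡ 37^2 = 1369 ≡ 34 (mod 89)
37^4 = (37^2)^2 ≡ 34^2 = 1156 ≡ 88 (mod 89)
37^8 = (37^4)^2 ≡ 88^2 = 7744 ≡ 1 (mod 89)
37^16 = (37^8)^2 ≡ 1^2 = 1 ≡ 1 (mod 89)
37^18 = 37^16 · 37^2 ≡ 1 · 34 ≡ 34 (mod 89).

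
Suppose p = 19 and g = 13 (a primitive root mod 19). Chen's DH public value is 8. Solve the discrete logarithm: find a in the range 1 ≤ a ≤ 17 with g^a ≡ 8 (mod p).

15

Try successive powers of 13 modulo 19:
13^1 ≡ 13
13^2 ≡ 17
13^3 ≡ 12
13^4 ≡ 4
13^5 ≡ 14
13^6 ≡ 11
13^7 ≡ 10
13^8 ≡ 16
13^9 ≡ 18
13^10 ≡ 6
13^11 ≡ 2
13^12 ≡ 7
13^13 ≡ 15
13^14 ≡ 5
13^15 ≡ 8
Found: a = 15.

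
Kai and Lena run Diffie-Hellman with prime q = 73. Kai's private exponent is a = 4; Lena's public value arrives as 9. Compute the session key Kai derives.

Shared key K = 9^4 mod 73.
9^1 ≡ 9 (mod 73)
9^2 = (9^1)^2 ≡ 9^2 = 81 ≡ 8 (mod 73)
9^4 = (9^2)^2 ≡ 8^2 = 64 ≡ 64 (mod 73)

64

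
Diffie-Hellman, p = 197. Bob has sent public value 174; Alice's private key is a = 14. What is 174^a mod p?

164

Shared key K = 174^14 mod 197.
174^1 ≡ 174 (mod 197)
174^2 = (174^1)^2 ≡ 174^2 = 30276 ≡ 135 (mod 197)
174^4 = (174^2)^2 ≡ 135^2 = 18225 ≡ 101 (mod 197)
174^8 = (174^4)^2 ≡ 101^2 = 10201 ≡ 154 (mod 197)
174^14 = 174^8 · 174^4 · 174^2 ≡ 154 · 101 · 135 ≡ 164 (mod 197).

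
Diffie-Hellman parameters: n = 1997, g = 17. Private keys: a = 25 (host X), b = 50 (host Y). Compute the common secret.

Host X sends A = g^a mod n = 17^25 mod 1997.
17^1 ≡ 17 (mod 1997)
17^2 = (17^1)^2 ≡ 17^2 = 289 ≡ 289 (mod 1997)
17^4 = (17^2)^2 ≡ 289^2 = 83521 ≡ 1644 (mod 1997)
17^8 = (17^4)^2 ≡ 1644^2 = 2702736 ≡ 795 (mod 1997)
17^16 = (17^8)^2 ≡ 795^2 = 632025 ≡ 973 (mod 1997)
17^25 = 17^16 · 17^8 · 17^1 ≡ 973 · 795 · 17 ≡ 1847 (mod 1997).
So A = 1847. Host Y then computes K = A^b mod n = 1847^50 mod 1997.
1847^1 ≡ 1847 (mod 1997)
1847^2 = (1847^1)^2 ≡ 1847^2 = 3411409 ≡ 533 (mod 1997)
1847^4 = (1847^2)^2 ≡ 533^2 = 284089 ≡ 515 (mod 1997)
1847^8 = (1847^4)^2 ≡ 515^2 = 265225 ≡ 1621 (mod 1997)
1847^16 = (1847^8)^2 ≡ 1621^2 = 2627641 ≡ 1586 (mod 1997)
1847^32 = (1847^16)^2 ≡ 1586^2 = 2515396 ≡ 1173 (mod 1997)
1847^50 = 1847^32 · 1847^16 · 1847^2 ≡ 1173 · 1586 · 533 ≡ 1079 (mod 1997).

1079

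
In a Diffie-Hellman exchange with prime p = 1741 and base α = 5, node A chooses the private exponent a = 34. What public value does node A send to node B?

625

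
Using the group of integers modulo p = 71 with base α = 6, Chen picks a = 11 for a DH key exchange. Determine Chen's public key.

Public value = 6^11 (mod 71).
6^1 ≡ 6 (mod 71)
6^2 = (6^1)^2 ≡ 6^2 = 36 ≡ 36 (mod 71)
6^4 = (6^2)^2 ≡ 36^2 = 1296 ≡ 18 (mod 71)
6^8 = (6^4)^2 ≡ 18^2 = 324 ≡ 40 (mod 71)
6^11 = 6^8 · 6^2 · 6^1 ≡ 40 · 36 · 6 ≡ 49 (mod 71).

49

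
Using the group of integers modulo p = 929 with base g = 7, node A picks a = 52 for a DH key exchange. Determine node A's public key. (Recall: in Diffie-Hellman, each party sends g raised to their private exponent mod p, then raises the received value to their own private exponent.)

Public value = 7^52 mod 929.
7^1 ≡ 7 (mod 929)
7^2 = (7^1)^2 ≡ 7^2 = 49 ≡ 49 (mod 929)
7^4 = (7^2)^2 ≡ 49^2 = 2401 ≡ 543 (mod 929)
7^8 = (7^4)^2 ≡ 543^2 = 294849 ≡ 356 (mod 929)
7^16 = (7^8)^2 ≡ 356^2 = 126736 ≡ 392 (mod 929)
7^32 = (7^16)^2 ≡ 392^2 = 153664 ≡ 379 (mod 929)
7^52 = 7^32 · 7^16 · 7^4 ≡ 379 · 392 · 543 ≡ 851 (mod 929).

851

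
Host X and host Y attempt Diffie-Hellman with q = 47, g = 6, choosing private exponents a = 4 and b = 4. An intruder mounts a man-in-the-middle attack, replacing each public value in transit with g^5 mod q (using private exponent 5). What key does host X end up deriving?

Host X receives an intruder's public value M = 6^5 mod 47 instead of the honest one.
6^1 ≡ 6 (mod 47)
6^2 = (6^1)^2 ≡ 6^2 = 36 ≡ 36 (mod 47)
6^4 = (6^2)^2 ≡ 36^2 = 1296 ≡ 27 (mod 47)
6^5 = 6^4 · 6^1 ≡ 27 · 6 ≡ 21 (mod 47).
So M = 21. Host X computes K = M^4 mod 47.
21^1 ≡ 21 (mod 47)
21^2 = (21^1)^2 ≡ 21^2 = 441 ≡ 18 (mod 47)
21^4 = (21^2)^2 ≡ 18^2 = 324 ≡ 42 (mod 47)

42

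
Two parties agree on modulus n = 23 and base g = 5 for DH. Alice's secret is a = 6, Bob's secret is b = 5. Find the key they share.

16

Bob sends B = g^b mod n = 5^5 mod 23.
5^1 ≡ 5 (mod 23)
5^2 = (5^1)^2 ≡ 5^2 = 25 ≡ 2 (mod 23)
5^4 = (5^2)^2 ≡ 2^2 = 4 ≡ 4 (mod 23)
5^5 = 5^4 · 5^1 ≡ 4 · 5 ≡ 20 (mod 23).
So B = 20. Alice then computes K = B^a mod n = 20^6 mod 23.
20^1 ≡ 20 (mod 23)
20^2 = (20^1)^2 ≡ 20^2 = 400 ≡ 9 (mod 23)
20^4 = (20^2)^2 ≡ 9^2 = 81 ≡ 12 (mod 23)
20^6 = 20^4 · 20^2 ≡ 12 · 9 ≡ 16 (mod 23).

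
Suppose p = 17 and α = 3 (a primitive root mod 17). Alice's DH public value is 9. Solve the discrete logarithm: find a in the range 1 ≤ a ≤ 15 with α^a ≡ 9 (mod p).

2

Try successive powers of 3 modulo 17:
3^1 ≡ 3
3^2 ≡ 9
Found: a = 2.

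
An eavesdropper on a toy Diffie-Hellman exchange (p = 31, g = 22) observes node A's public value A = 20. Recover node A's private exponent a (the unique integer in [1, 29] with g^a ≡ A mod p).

4

Try successive powers of 22 modulo 31:
22^1 ≡ 22
22^2 ≡ 19
22^3 ≡ 15
22^4 ≡ 20
Found: a = 4.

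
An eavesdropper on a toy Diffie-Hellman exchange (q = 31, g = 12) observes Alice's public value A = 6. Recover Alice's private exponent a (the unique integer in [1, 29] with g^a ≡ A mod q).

25

Try successive powers of 12 modulo 31:
12^1 ≡ 12
12^2 ≡ 20
12^3 ≡ 23
12^4 ≡ 28
12^5 ≡ 26
12^6 ≡ 2
12^7 ≡ 24
12^8 ≡ 9
12^9 ≡ 15
12^10 ≡ 25
12^11 ≡ 21
12^12 ≡ 4
12^13 ≡ 17
12^14 ≡ 18
12^15 ≡ 30
12^16 ≡ 19
12^17 ≡ 11
12^18 ≡ 8
12^19 ≡ 3
12^20 ≡ 5
12^21 ≡ 29
12^22 ≡ 7
12^23 ≡ 22
12^24 ≡ 16
12^25 ≡ 6
Found: a = 25.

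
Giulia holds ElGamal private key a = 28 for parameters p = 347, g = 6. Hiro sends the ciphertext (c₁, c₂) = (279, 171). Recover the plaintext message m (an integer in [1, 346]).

Shared mask s = c₁^a mod p = 279^28 mod 347.
279^1 ≡ 279 (mod 347)
279^2 = (279^1)^2 ≡ 279^2 = 77841 ≡ 113 (mod 347)
279^4 = (279^2)^2 ≡ 113^2 = 12769 ≡ 277 (mod 347)
279^8 = (279^4)^2 ≡ 277^2 = 76729 ≡ 42 (mod 347)
279^16 = (279^8)^2 ≡ 42^2 = 1764 ≡ 29 (mod 347)
279^28 = 279^16 · 279^8 · 279^4 ≡ 29 · 42 · 277 ≡ 102 (mod 347).
So s = 102; s⁻¹ ≡ 330 (mod 347).
m = c₂ · s⁻¹ mod 347 = 171 · 330 mod 347 = 216.

216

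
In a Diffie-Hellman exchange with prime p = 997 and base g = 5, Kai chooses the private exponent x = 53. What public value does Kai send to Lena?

611

Public value = 5^53 (mod 997).
5^1 ≡ 5 (mod 997)
5^2 = (5^1)^2 ≡ 5^2 = 25 ≡ 25 (mod 997)
5^4 = (5^2)^2 ≡ 25^2 = 625 ≡ 625 (mod 997)
5^8 = (5^4)^2 ≡ 625^2 = 390625 ≡ 798 (mod 997)
5^16 = (5^8)^2 ≡ 798^2 = 636804 ≡ 718 (mod 997)
5^32 = (5^16)^2 ≡ 718^2 = 515524 ≡ 75 (mod 997)
5^53 = 5^32 · 5^16 · 5^4 · 5^1 ≡ 75 · 718 · 625 · 5 ≡ 611 (mod 997).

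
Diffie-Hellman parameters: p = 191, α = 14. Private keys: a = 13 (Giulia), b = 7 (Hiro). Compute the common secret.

Hiro sends B = α^b mod p = 14^7 mod 191.
14^1 ≡ 14 (mod 191)
14^2 = (14^1)^2 ≡ 14^2 = 196 ≡ 5 (mod 191)
14^4 = (14^2)^2 ≡ 5^2 = 25 ≡ 25 (mod 191)
14^7 = 14^4 · 14^2 · 14^1 ≡ 25 · 5 · 14 ≡ 31 (mod 191).
So B = 31. Giulia then computes K = B^a mod p = 31^13 mod 191.
31^1 ≡ 31 (mod 191)
31^2 = (31^1)^2 ≡ 31^2 = 961 ≡ 6 (mod 191)
31^4 = (31^2)^2 ≡ 6^2 = 36 ≡ 36 (mod 191)
31^8 = (31^4)^2 ≡ 36^2 = 1296 ≡ 150 (mod 191)
31^13 = 31^8 · 31^4 · 31^1 ≡ 150 · 36 · 31 ≡ 84 (mod 191).

84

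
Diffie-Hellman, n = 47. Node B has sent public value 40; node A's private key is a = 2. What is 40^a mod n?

2

Shared key K = 40^2 mod 47.
40^1 ≡ 40 (mod 47)
40^2 = (40^1)^2 ≡ 40^2 = 1600 ≡ 2 (mod 47)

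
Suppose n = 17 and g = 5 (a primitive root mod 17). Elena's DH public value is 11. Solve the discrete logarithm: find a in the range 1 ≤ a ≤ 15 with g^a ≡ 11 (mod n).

11

Try successive powers of 5 modulo 17:
5^1 ≡ 5
5^2 ≡ 8
5^3 ≡ 6
5^4 ≡ 13
5^5 ≡ 14
5^6 ≡ 2
5^7 ≡ 10
5^8 ≡ 16
5^9 ≡ 12
5^10 ≡ 9
5^11 ≡ 11
Found: a = 11.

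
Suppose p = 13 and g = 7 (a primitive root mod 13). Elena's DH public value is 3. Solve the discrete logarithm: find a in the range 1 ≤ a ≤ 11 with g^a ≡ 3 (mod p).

Try successive powers of 7 modulo 13:
7^1 ≡ 7
7^2 ≡ 10
7^3 ≡ 5
7^4 ≡ 9
7^5 ≡ 11
7^6 ≡ 12
7^7 ≡ 6
7^8 ≡ 3
Found: a = 8.

8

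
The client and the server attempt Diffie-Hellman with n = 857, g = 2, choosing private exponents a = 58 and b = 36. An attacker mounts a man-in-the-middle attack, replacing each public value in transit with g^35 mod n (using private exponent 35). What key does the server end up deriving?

609

The server receives an attacker's public value M = 2^35 mod 857 instead of the honest one.
2^1 ≡ 2 (mod 857)
2^2 = (2^1)^2 ≡ 2^2 = 4 ≡ 4 (mod 857)
2^4 = (2^2)^2 ≡ 4^2 = 16 ≡ 16 (mod 857)
2^8 = (2^4)^2 ≡ 16^2 = 256 ≡ 256 (mod 857)
2^16 = (2^8)^2 ≡ 256^2 = 65536 ≡ 404 (mod 857)
2^32 = (2^16)^2 ≡ 404^2 = 163216 ≡ 386 (mod 857)
2^35 = 2^32 · 2^2 · 2^1 ≡ 386 · 4 · 2 ≡ 517 (mod 857).
So M = 517. The server computes K = M^36 mod 857.
517^1 ≡ 517 (mod 857)
517^2 = (517^1)^2 ≡ 517^2 = 267289 ≡ 762 (mod 857)
517^4 = (517^2)^2 ≡ 762^2 = 580644 ≡ 455 (mod 857)
517^8 = (517^4)^2 ≡ 455^2 = 207025 ≡ 488 (mod 857)
517^16 = (517^8)^2 ≡ 488^2 = 238144 ≡ 755 (mod 857)
517^32 = (517^16)^2 ≡ 755^2 = 570025 ≡ 120 (mod 857)
517^36 = 517^32 · 517^4 ≡ 120 · 455 ≡ 609 (mod 857).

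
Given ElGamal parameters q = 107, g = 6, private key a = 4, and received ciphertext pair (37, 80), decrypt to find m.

32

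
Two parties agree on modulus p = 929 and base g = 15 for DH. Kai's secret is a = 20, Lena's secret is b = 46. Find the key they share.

Lena sends B = g^b mod p = 15^46 mod 929.
15^1 ≡ 15 (mod 929)
15^2 = (15^1)^2 ≡ 15^2 = 225 ≡ 225 (mod 929)
15^4 = (15^2)^2 ≡ 225^2 = 50625 ≡ 459 (mod 929)
15^8 = (15^4)^2 ≡ 459^2 = 210681 ≡ 727 (mod 929)
15^16 = (15^8)^2 ≡ 727^2 = 528529 ≡ 857 (mod 929)
15^32 = (15^16)^2 ≡ 857^2 = 734449 ≡ 539 (mod 929)
15^46 = 15^32 · 15^8 · 15^4 · 15^2 ≡ 539 · 727 · 459 · 225 ≡ 868 (mod 929).
So B = 868. Kai then computes K = B^a mod p = 868^20 mod 929.
868^1 ≡ 868 (mod 929)
868^2 = (868^1)^2 ≡ 868^2 = 753424 ≡ 5 (mod 929)
868^4 = (868^2)^2 ≡ 5^2 = 25 ≡ 25 (mod 929)
868^8 = (868^4)^2 ≡ 25^2 = 625 ≡ 625 (mod 929)
868^16 = (868^8)^2 ≡ 625^2 = 390625 ≡ 445 (mod 929)
868^20 = 868^16 · 868^4 ≡ 445 · 25 ≡ 906 (mod 929).

906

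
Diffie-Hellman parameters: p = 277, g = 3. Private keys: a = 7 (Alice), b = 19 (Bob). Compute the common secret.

Bob sends B = g^b mod p = 3^19 mod 277.
3^1 ≡ 3 (mod 277)
3^2 = (3^1)^2 ≡ 3^2 = 9 ≡ 9 (mod 277)
3^4 = (3^2)^2 ≡ 9^2 = 81 ≡ 81 (mod 277)
3^8 = (3^4)^2 ≡ 81^2 = 6561 ≡ 190 (mod 277)
3^16 = (3^8)^2 ≡ 190^2 = 36100 ≡ 90 (mod 277)
3^19 = 3^16 · 3^2 · 3^1 ≡ 90 · 9 · 3 ≡ 214 (mod 277).
So B = 214. Alice then computes K = B^a mod p = 214^7 mod 277.
214^1 ≡ 214 (mod 277)
214^2 = (214^1)^2 ≡ 214^2 = 45796 ≡ 91 (mod 277)
214^4 = (214^2)^2 ≡ 91^2 = 8281 ≡ 248 (mod 277)
214^7 = 214^4 · 214^2 · 214^1 ≡ 248 · 91 · 214 ≡ 57 (mod 277).

57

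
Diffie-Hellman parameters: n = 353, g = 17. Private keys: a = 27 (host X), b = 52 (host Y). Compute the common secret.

Host Y sends B = g^b mod n = 17^52 mod 353.
17^1 ≡ 17 (mod 353)
17^2 = (17^1)^2 ≡ 17^2 = 289 ≡ 289 (mod 353)
17^4 = (17^2)^2 ≡ 289^2 = 83521 ≡ 213 (mod 353)
17^8 = (17^4)^2 ≡ 213^2 = 45369 ≡ 185 (mod 353)
17^16 = (17^8)^2 ≡ 185^2 = 34225 ≡ 337 (mod 353)
17^32 = (17^16)^2 ≡ 337^2 = 113569 ≡ 256 (mod 353)
17^52 = 17^32 · 17^16 · 17^4 ≡ 256 · 337 · 213 ≡ 168 (mod 353).
So B = 168. Host X then computes K = B^a mod n = 168^27 mod 353.
168^1 ≡ 168 (mod 353)
168^2 = (168^1)^2 ≡ 168^2 = 28224 ≡ 337 (mod 353)
168^4 = (168^2)^2 ≡ 337^2 = 113569 ≡ 256 (mod 353)
168^8 = (168^4)^2 ≡ 256^2 = 65536 ≡ 231 (mod 353)
168^16 = (168^8)^2 ≡ 231^2 = 53361 ≡ 58 (mod 353)
168^27 = 168^16 · 168^8 · 168^2 · 168^1 ≡ 58 · 231 · 337 · 168 ≡ 295 (mod 353).

295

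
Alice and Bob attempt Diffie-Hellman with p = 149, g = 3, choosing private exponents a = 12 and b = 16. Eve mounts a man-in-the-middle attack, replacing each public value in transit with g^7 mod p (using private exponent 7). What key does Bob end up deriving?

Bob receives Eve's public value M = 3^7 mod 149 instead of the honest one.
3^1 ≡ 3 (mod 149)
3^2 = (3^1)^2 ≡ 3^2 = 9 ≡ 9 (mod 149)
3^4 = (3^2)^2 ≡ 9^2 = 81 ≡ 81 (mod 149)
3^7 = 3^4 · 3^2 · 3^1 ≡ 81 · 9 · 3 ≡ 101 (mod 149).
So M = 101. Bob computes K = M^16 mod 149.
101^1 ≡ 101 (mod 149)
101^2 = (101^1)^2 ≡ 101^2 = 10201 ≡ 69 (mod 149)
101^4 = (101^2)^2 ≡ 69^2 = 4761 ≡ 142 (mod 149)
101^8 = (101^4)^2 ≡ 142^2 = 20164 ≡ 49 (mod 149)
101^16 = (101^8)^2 ≡ 49^2 = 2401 ≡ 17 (mod 149)

17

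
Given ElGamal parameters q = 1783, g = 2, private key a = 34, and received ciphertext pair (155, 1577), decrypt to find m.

1763

Shared mask s = c₁^a mod q = 155^34 mod 1783.
155^1 ≡ 155 (mod 1783)
155^2 = (155^1)^2 ≡ 155^2 = 24025 ≡ 846 (mod 1783)
155^4 = (155^2)^2 ≡ 846^2 = 715716 ≡ 733 (mod 1783)
155^8 = (155^4)^2 ≡ 733^2 = 537289 ≡ 606 (mod 1783)
155^16 = (155^8)^2 ≡ 606^2 = 367236 ≡ 1721 (mod 1783)
155^32 = (155^16)^2 ≡ 1721^2 = 2961841 ≡ 278 (mod 1783)
155^34 = 155^32 · 155^2 ≡ 278 · 846 ≡ 1615 (mod 1783).
So s = 1615; s⁻¹ ≡ 329 (mod 1783).
m = c₂ · s⁻¹ mod 1783 = 1577 · 329 mod 1783 = 1763.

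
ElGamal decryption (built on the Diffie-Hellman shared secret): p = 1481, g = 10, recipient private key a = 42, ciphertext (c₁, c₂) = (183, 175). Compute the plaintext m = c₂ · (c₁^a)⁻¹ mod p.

Shared mask s = c₁^a mod p = 183^42 mod 1481.
183^1 ≡ 183 (mod 1481)
183^2 = (183^1)^2 ≡ 183^2 = 33489 ≡ 907 (mod 1481)
183^4 = (183^2)^2 ≡ 907^2 = 822649 ≡ 694 (mod 1481)
183^8 = (183^4)^2 ≡ 694^2 = 481636 ≡ 311 (mod 1481)
183^16 = (183^8)^2 ≡ 311^2 = 96721 ≡ 456 (mod 1481)
183^32 = (183^16)^2 ≡ 456^2 = 207936 ≡ 596 (mod 1481)
183^42 = 183^32 · 183^8 · 183^2 ≡ 596 · 311 · 907 ≡ 696 (mod 1481).
So s = 696; s⁻¹ ≡ 832 (mod 1481).
m = c₂ · s⁻¹ mod 1481 = 175 · 832 mod 1481 = 462.

462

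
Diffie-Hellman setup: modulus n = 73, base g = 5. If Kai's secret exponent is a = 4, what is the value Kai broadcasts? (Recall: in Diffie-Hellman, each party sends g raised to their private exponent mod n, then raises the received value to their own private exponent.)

41

Public value = 5^4 mod 73.
5^1 ≡ 5 (mod 73)
5^2 = (5^1)^2 ≡ 5^2 = 25 ≡ 25 (mod 73)
5^4 = (5^2)^2 ≡ 25^2 = 625 ≡ 41 (mod 73)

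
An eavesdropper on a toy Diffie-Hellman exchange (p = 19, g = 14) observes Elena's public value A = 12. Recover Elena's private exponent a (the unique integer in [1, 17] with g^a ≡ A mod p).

15

Try successive powers of 14 modulo 19:
14^1 ≡ 14
14^2 ≡ 6
14^3 ≡ 8
14^4 ≡ 17
14^5 ≡ 10
14^6 ≡ 7
14^7 ≡ 3
14^8 ≡ 4
14^9 ≡ 18
14^10 ≡ 5
14^11 ≡ 13
14^12 ≡ 11
14^13 ≡ 2
14^14 ≡ 9
14^15 ≡ 12
Found: a = 15.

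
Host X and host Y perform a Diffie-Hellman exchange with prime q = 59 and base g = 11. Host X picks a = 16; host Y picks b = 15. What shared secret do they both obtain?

22

Host X sends A = g^a mod q = 11^16 mod 59.
11^1 ≡ 11 (mod 59)
11^2 = (11^1)^2 ≡ 11^2 = 121 ≡ 3 (mod 59)
11^4 = (11^2)^2 ≡ 3^2 = 9 ≡ 9 (mod 59)
11^8 = (11^4)^2 ≡ 9^2 = 81 ≡ 22 (mod 59)
11^16 = (11^8)^2 ≡ 22^2 = 484 ≡ 12 (mod 59)
So A = 12. Host Y then computes K = A^b mod q = 12^15 mod 59.
12^1 ≡ 12 (mod 59)
12^2 = (12^1)^2 ≡ 12^2 = 144 ≡ 26 (mod 59)
12^4 = (12^2)^2 ≡ 26^2 = 676 ≡ 27 (mod 59)
12^8 = (12^4)^2 ≡ 27^2 = 729 ≡ 21 (mod 59)
12^15 = 12^8 · 12^4 · 12^2 · 12^1 ≡ 21 · 27 · 26 · 12 ≡ 22 (mod 59).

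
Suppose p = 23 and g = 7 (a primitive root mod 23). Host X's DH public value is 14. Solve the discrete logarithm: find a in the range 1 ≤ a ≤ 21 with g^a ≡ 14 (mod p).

15

Try successive powers of 7 modulo 23:
7^1 ≡ 7
7^2 ≡ 3
7^3 ≡ 21
7^4 ≡ 9
7^5 ≡ 17
7^6 ≡ 4
7^7 ≡ 5
7^8 ≡ 12
7^9 ≡ 15
7^10 ≡ 13
7^11 ≡ 22
7^12 ≡ 16
7^13 ≡ 20
7^14 ≡ 2
7^15 ≡ 14
Found: a = 15.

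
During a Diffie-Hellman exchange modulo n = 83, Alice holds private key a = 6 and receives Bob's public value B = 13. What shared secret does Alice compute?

27

Shared key K = 13^6 mod 83.
13^1 ≡ 13 (mod 83)
13^2 = (13^1)^2 ≡ 13^2 = 169 ≡ 3 (mod 83)
13^4 = (13^2)^2 ≡ 3^2 = 9 ≡ 9 (mod 83)
13^6 = 13^4 · 13^2 ≡ 9 · 3 ≡ 27 (mod 83).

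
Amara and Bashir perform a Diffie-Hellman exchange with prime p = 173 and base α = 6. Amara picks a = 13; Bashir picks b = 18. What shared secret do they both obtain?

142

Amara sends A = α^a mod p = 6^13 mod 173.
6^1 ≡ 6 (mod 173)
6^2 = (6^1)^2 ≡ 6^2 = 36 ≡ 36 (mod 173)
6^4 = (6^2)^2 ≡ 36^2 = 1296 ≡ 85 (mod 173)
6^8 = (6^4)^2 ≡ 85^2 = 7225 ≡ 132 (mod 173)
6^13 = 6^8 · 6^4 · 6^1 ≡ 132 · 85 · 6 ≡ 23 (mod 173).
So A = 23. Bashir then computes K = A^b mod p = 23^18 mod 173.
23^1 ≡ 23 (mod 173)
23^2 = (23^1)^2 ≡ 23^2 = 529 ≡ 10 (mod 173)
23^4 = (23^2)^2 ≡ 10^2 = 100 ≡ 100 (mod 173)
23^8 = (23^4)^2 ≡ 100^2 = 10000 ≡ 139 (mod 173)
23^16 = (23^8)^2 ≡ 139^2 = 19321 ≡ 118 (mod 173)
23^18 = 23^16 · 23^2 ≡ 118 · 10 ≡ 142 (mod 173).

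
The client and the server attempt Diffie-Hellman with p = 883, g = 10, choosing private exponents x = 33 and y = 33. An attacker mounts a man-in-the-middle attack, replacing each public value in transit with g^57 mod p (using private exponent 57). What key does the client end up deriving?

96

The client receives an attacker's public value M = 10^57 mod 883 instead of the honest one.
10^1 ≡ 10 (mod 883)
10^2 = (10^1)^2 ≡ 10^2 = 100 ≡ 100 (mod 883)
10^4 = (10^2)^2 ≡ 100^2 = 10000 ≡ 287 (mod 883)
10^8 = (10^4)^2 ≡ 287^2 = 82369 ≡ 250 (mod 883)
10^16 = (10^8)^2 ≡ 250^2 = 62500 ≡ 690 (mod 883)
10^32 = (10^16)^2 ≡ 690^2 = 476100 ≡ 163 (mod 883)
10^57 = 10^32 · 10^16 · 10^8 · 10^1 ≡ 163 · 690 · 250 · 10 ≡ 427 (mod 883).
So M = 427. The client computes K = M^33 mod 883.
427^1 ≡ 427 (mod 883)
427^2 = (427^1)^2 ≡ 427^2 = 182329 ≡ 431 (mod 883)
427^4 = (427^2)^2 ≡ 431^2 = 185761 ≡ 331 (mod 883)
427^8 = (427^4)^2 ≡ 331^2 = 109561 ≡ 69 (mod 883)
427^16 = (427^8)^2 ≡ 69^2 = 4761 ≡ 346 (mod 883)
427^32 = (427^16)^2 ≡ 346^2 = 119716 ≡ 511 (mod 883)
427^33 = 427^32 · 427^1 ≡ 511 · 427 ≡ 96 (mod 883).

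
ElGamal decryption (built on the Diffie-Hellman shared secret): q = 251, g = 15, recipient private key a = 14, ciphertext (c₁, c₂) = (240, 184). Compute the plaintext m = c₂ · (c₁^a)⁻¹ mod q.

138

Shared mask s = c₁^a mod q = 240^14 mod 251.
240^1 ≡ 240 (mod 251)
240^2 = (240^1)^2 ≡ 240^2 = 57600 ≡ 121 (mod 251)
240^4 = (240^2)^2 ≡ 121^2 = 14641 ≡ 83 (mod 251)
240^8 = (240^4)^2 ≡ 83^2 = 6889 ≡ 112 (mod 251)
240^14 = 240^8 · 240^4 · 240^2 ≡ 112 · 83 · 121 ≡ 85 (mod 251).
So s = 85; s⁻¹ ≡ 189 (mod 251).
m = c₂ · s⁻¹ mod 251 = 184 · 189 mod 251 = 138.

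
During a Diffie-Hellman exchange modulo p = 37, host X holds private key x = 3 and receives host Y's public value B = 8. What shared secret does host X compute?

Shared key K = 8^3 mod 37.
8^1 ≡ 8 (mod 37)
8^2 = (8^1)^2 ≡ 8^2 = 64 ≡ 27 (mod 37)
8^3 = 8^2 · 8^1 ≡ 27 · 8 ≡ 31 (mod 37).

31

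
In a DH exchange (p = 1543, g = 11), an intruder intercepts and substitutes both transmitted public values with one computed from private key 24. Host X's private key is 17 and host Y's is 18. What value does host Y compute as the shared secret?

858

Host Y receives an intruder's public value M = 11^24 mod 1543 instead of the honest one.
11^1 ≡ 11 (mod 1543)
11^2 = (11^1)^2 ≡ 11^2 = 121 ≡ 121 (mod 1543)
11^4 = (11^2)^2 ≡ 121^2 = 14641 ≡ 754 (mod 1543)
11^8 = (11^4)^2 ≡ 754^2 = 568516 ≡ 692 (mod 1543)
11^16 = (11^8)^2 ≡ 692^2 = 478864 ≡ 534 (mod 1543)
11^24 = 11^16 · 11^8 ≡ 534 · 692 ≡ 751 (mod 1543).
So M = 751. Host Y computes K = M^18 mod 1543.
751^1 ≡ 751 (mod 1543)
751^2 = (751^1)^2 ≡ 751^2 = 564001 ≡ 806 (mod 1543)
751^4 = (751^2)^2 ≡ 806^2 = 649636 ≡ 33 (mod 1543)
751^8 = (751^4)^2 ≡ 33^2 = 1089 ≡ 1089 (mod 1543)
751^16 = (751^8)^2 ≡ 1089^2 = 1185921 ≡ 897 (mod 1543)
751^18 = 751^16 · 751^2 ≡ 897 · 806 ≡ 858 (mod 1543).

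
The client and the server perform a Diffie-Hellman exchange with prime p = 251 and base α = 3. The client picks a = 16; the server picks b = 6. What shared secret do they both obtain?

118

The client sends A = α^a mod p = 3^16 mod 251.
3^1 ≡ 3 (mod 251)
3^2 = (3^1)^2 ≡ 3^2 = 9 ≡ 9 (mod 251)
3^4 = (3^2)^2 ≡ 9^2 = 81 ≡ 81 (mod 251)
3^8 = (3^4)^2 ≡ 81^2 = 6561 ≡ 35 (mod 251)
3^16 = (3^8)^2 ≡ 35^2 = 1225 ≡ 221 (mod 251)
So A = 221. The server then computes K = A^b mod p = 221^6 mod 251.
221^1 ≡ 221 (mod 251)
221^2 = (221^1)^2 ≡ 221^2 = 48841 ≡ 147 (mod 251)
221^4 = (221^2)^2 ≡ 147^2 = 21609 ≡ 23 (mod 251)
221^6 = 221^4 · 221^2 ≡ 23 · 147 ≡ 118 (mod 251).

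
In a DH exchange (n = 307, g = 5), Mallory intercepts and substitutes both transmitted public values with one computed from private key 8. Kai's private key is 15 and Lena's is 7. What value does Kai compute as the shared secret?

Kai receives Mallory's public value M = 5^8 mod 307 instead of the honest one.
5^1 ≡ 5 (mod 307)
5^2 = (5^1)^2 ≡ 5^2 = 25 ≡ 25 (mod 307)
5^4 = (5^2)^2 ≡ 25^2 = 625 ≡ 11 (mod 307)
5^8 = (5^4)^2 ≡ 11^2 = 121 ≡ 121 (mod 307)
So M = 121. Kai computes K = M^15 mod 307.
121^1 ≡ 121 (mod 307)
121^2 = (121^1)^2 ≡ 121^2 = 14641 ≡ 212 (mod 307)
121^4 = (121^2)^2 ≡ 212^2 = 44944 ≡ 122 (mod 307)
121^8 = (121^4)^2 ≡ 122^2 = 14884 ≡ 148 (mod 307)
121^15 = 121^8 · 121^4 · 121^2 · 121^1 ≡ 148 · 122 · 212 · 121 ≡ 77 (mod 307).

77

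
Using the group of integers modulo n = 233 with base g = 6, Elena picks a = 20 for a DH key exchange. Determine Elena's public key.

Public value = 6^20 mod 233.
6^1 ≡ 6 (mod 233)
6^2 = (6^1)^2 ≡ 6^2 = 36 ≡ 36 (mod 233)
6^4 = (6^2)^2 ≡ 36^2 = 1296 ≡ 131 (mod 233)
6^8 = (6^4)^2 ≡ 131^2 = 17161 ≡ 152 (mod 233)
6^16 = (6^8)^2 ≡ 152^2 = 23104 ≡ 37 (mod 233)
6^20 = 6^16 · 6^4 ≡ 37 · 131 ≡ 187 (mod 233).

187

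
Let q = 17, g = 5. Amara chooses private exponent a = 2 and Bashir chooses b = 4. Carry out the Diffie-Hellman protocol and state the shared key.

16

Amara sends A = g^a mod q = 5^2 mod 17.
5^1 ≡ 5 (mod 17)
5^2 = (5^1)^2 ≡ 5^2 = 25 ≡ 8 (mod 17)
So A = 8. Bashir then computes K = A^b mod q = 8^4 mod 17.
8^1 ≡ 8 (mod 17)
8^2 = (8^1)^2 ≡ 8^2 = 64 ≡ 13 (mod 17)
8^4 = (8^2)^2 ≡ 13^2 = 169 ≡ 16 (mod 17)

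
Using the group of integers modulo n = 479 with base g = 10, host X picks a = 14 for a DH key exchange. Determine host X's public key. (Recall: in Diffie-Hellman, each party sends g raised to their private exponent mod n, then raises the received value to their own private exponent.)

183

Public value = 10^14 (mod 479).
10^1 ≡ 10 (mod 479)
10^2 = (10^1)^2 ≡ 10^2 = 100 ≡ 100 (mod 479)
10^4 = (10^2)^2 ≡ 100^2 = 10000 ≡ 420 (mod 479)
10^8 = (10^4)^2 ≡ 420^2 = 176400 ≡ 128 (mod 479)
10^14 = 10^8 · 10^4 · 10^2 ≡ 128 · 420 · 100 ≡ 183 (mod 479).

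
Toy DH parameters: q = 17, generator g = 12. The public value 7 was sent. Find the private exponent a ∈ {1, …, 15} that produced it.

7

Try successive powers of 12 modulo 17:
12^1 ≡ 12
12^2 ≡ 8
12^3 ≡ 11
12^4 ≡ 13
12^5 ≡ 3
12^6 ≡ 2
12^7 ≡ 7
Found: a = 7.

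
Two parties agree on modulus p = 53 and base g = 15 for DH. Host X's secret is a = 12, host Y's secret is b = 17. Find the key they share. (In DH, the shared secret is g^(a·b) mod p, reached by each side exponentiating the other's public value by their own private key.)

16

Host X sends A = g^a mod p = 15^12 mod 53.
15^1 ≡ 15 (mod 53)
15^2 = (15^1)^2 ≡ 15^2 = 225 ≡ 13 (mod 53)
15^4 = (15^2)^2 ≡ 13^2 = 169 ≡ 10 (mod 53)
15^8 = (15^4)^2 ≡ 10^2 = 100 ≡ 47 (mod 53)
15^12 = 15^8 · 15^4 ≡ 47 · 10 ≡ 46 (mod 53).
So A = 46. Host Y then computes K = A^b mod p = 46^17 mod 53.
46^1 ≡ 46 (mod 53)
46^2 = (46^1)^2 ≡ 46^2 = 2116 ≡ 49 (mod 53)
46^4 = (46^2)^2 ≡ 49^2 = 2401 ≡ 16 (mod 53)
46^8 = (46^4)^2 ≡ 16^2 = 256 ≡ 44 (mod 53)
46^16 = (46^8)^2 ≡ 44^2 = 1936 ≡ 28 (mod 53)
46^17 = 46^16 · 46^1 ≡ 28 · 46 ≡ 16 (mod 53).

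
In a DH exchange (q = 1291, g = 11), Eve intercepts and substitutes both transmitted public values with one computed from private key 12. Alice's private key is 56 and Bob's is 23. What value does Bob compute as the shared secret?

Bob receives Eve's public value M = 11^12 mod 1291 instead of the honest one.
11^1 ≡ 11 (mod 1291)
11^2 = (11^1)^2 ≡ 11^2 = 121 ≡ 121 (mod 1291)
11^4 = (11^2)^2 ≡ 121^2 = 14641 ≡ 440 (mod 1291)
11^8 = (11^4)^2 ≡ 440^2 = 193600 ≡ 1241 (mod 1291)
11^12 = 11^8 · 11^4 ≡ 1241 · 440 ≡ 1238 (mod 1291).
So M = 1238. Bob computes K = M^23 mod 1291.
1238^1 ≡ 1238 (mod 1291)
1238^2 = (1238^1)^2 ≡ 1238^2 = 1532644 ≡ 227 (mod 1291)
1238^4 = (1238^2)^2 ≡ 227^2 = 51529 ≡ 1180 (mod 1291)
1238^8 = (1238^4)^2 ≡ 1180^2 = 1392400 ≡ 702 (mod 1291)
1238^16 = (1238^8)^2 ≡ 702^2 = 492804 ≡ 933 (mod 1291)
1238^23 = 1238^16 · 1238^4 · 1238^2 · 1238^1 ≡ 933 · 1180 · 227 · 1238 ≡ 406 (mod 1291).

406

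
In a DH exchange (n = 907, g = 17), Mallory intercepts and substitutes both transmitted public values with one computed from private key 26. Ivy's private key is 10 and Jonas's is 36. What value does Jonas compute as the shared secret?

Jonas receives Mallory's public value M = 17^26 mod 907 instead of the honest one.
17^1 ≡ 17 (mod 907)
17^2 = (17^1)^2 ≡ 17^2 = 289 ≡ 289 (mod 907)
17^4 = (17^2)^2 ≡ 289^2 = 83521 ≡ 77 (mod 907)
17^8 = (17^4)^2 ≡ 77^2 = 5929 ≡ 487 (mod 907)
17^16 = (17^8)^2 ≡ 487^2 = 237169 ≡ 442 (mod 907)
17^26 = 17^16 · 17^8 · 17^2 ≡ 442 · 487 · 289 ≡ 904 (mod 907).
So M = 904. Jonas computes K = M^36 mod 907.
904^1 ≡ 904 (mod 907)
904^2 = (904^1)^2 ≡ 904^2 = 817216 ≡ 9 (mod 907)
904^4 = (904^2)^2 ≡ 9^2 = 81 ≡ 81 (mod 907)
904^8 = (904^4)^2 ≡ 81^2 = 6561 ≡ 212 (mod 907)
904^16 = (904^8)^2 ≡ 212^2 = 44944 ≡ 501 (mod 907)
904^32 = (904^16)^2 ≡ 501^2 = 251001 ≡ 669 (mod 907)
904^36 = 904^32 · 904^4 ≡ 669 · 81 ≡ 676 (mod 907).

676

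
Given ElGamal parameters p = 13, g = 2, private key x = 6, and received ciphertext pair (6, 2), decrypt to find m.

11

Shared mask s = c₁^x mod p = 6^6 mod 13.
6^1 ≡ 6 (mod 13)
6^2 = (6^1)^2 ≡ 6^2 = 36 ≡ 10 (mod 13)
6^4 = (6^2)^2 ≡ 10^2 = 100 ≡ 9 (mod 13)
6^6 = 6^4 · 6^2 ≡ 9 · 10 ≡ 12 (mod 13).
So s = 12; s⁻¹ ≡ 12 (mod 13).
m = c₂ · s⁻¹ mod 13 = 2 · 12 mod 13 = 11.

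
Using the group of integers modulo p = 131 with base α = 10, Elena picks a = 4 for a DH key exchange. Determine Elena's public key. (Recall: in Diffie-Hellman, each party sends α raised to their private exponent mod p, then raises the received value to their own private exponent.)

Public value = 10^4 mod 131.
10^1 ≡ 10 (mod 131)
10^2 = (10^1)^2 ≡ 10^2 = 100 ≡ 100 (mod 131)
10^4 = (10^2)^2 ≡ 100^2 = 10000 ≡ 44 (mod 131)

44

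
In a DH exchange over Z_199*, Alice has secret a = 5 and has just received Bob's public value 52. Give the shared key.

Shared key K = 52^5 mod 199.
52^1 ≡ 52 (mod 199)
52^2 = (52^1)^2 ≡ 52^2 = 2704 ≡ 117 (mod 199)
52^4 = (52^2)^2 ≡ 117^2 = 13689 ≡ 157 (mod 199)
52^5 = 52^4 · 52^1 ≡ 157 · 52 ≡ 5 (mod 199).

5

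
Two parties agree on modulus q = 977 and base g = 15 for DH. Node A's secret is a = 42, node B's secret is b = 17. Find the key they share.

717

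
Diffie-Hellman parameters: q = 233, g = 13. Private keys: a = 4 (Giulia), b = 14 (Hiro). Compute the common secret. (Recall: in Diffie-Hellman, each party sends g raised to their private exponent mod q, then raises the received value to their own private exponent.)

142

Hiro sends B = g^b mod q = 13^14 mod 233.
13^1 ≡ 13 (mod 233)
13^2 = (13^1)^2 ≡ 13^2 = 169 ≡ 169 (mod 233)
13^4 = (13^2)^2 ≡ 169^2 = 28561 ≡ 135 (mod 233)
13^8 = (13^4)^2 ≡ 135^2 = 18225 ≡ 51 (mod 233)
13^14 = 13^8 · 13^4 · 13^2 ≡ 51 · 135 · 169 ≡ 196 (mod 233).
So B = 196. Giulia then computes K = B^a mod q = 196^4 mod 233.
196^1 ≡ 196 (mod 233)
196^2 = (196^1)^2 ≡ 196^2 = 38416 ≡ 204 (mod 233)
196^4 = (196^2)^2 ≡ 204^2 = 41616 ≡ 142 (mod 233)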